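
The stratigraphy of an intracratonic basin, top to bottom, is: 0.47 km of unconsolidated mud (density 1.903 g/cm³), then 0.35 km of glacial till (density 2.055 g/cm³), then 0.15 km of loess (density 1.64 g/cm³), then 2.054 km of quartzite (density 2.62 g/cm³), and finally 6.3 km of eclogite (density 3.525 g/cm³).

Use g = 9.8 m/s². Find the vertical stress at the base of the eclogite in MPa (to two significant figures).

290 MPa

unconsolidated mud: 1903 kg/m³ × 9.8 m/s² × 470 m = 8.765×10^6 Pa = 8.765 MPa
glacial till: 2055 kg/m³ × 9.8 m/s² × 350 m = 7.049×10^6 Pa = 7.049 MPa
loess: 1640 kg/m³ × 9.8 m/s² × 150 m = 2.411×10^6 Pa = 2.411 MPa
quartzite: 2620 kg/m³ × 9.8 m/s² × 2054 m = 5.274×10^7 Pa = 52.74 MPa
eclogite: 3525 kg/m³ × 9.8 m/s² × 6300 m = 2.176×10^8 Pa = 217.6 MPa
Total = 8.765 + 7.049 + 2.411 + 52.74 + 217.6 = 288.60 MPa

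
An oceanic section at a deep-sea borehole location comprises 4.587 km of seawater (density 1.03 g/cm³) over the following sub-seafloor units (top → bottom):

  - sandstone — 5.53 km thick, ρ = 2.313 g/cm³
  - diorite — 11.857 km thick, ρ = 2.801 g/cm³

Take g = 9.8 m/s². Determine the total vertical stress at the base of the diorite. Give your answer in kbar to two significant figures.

5.0 kbar

seawater: 1030 kg/m³ × 9.8 m/s² × 4587 m = 4.630×10^7 Pa = 0.4630 kbar
sandstone: 2313 kg/m³ × 9.8 m/s² × 5530 m = 1.254×10^8 Pa = 1.254 kbar
diorite: 2801 kg/m³ × 9.8 m/s² × 11857 m = 3.255×10^8 Pa = 3.255 kbar
Total = 0.4630 + 1.254 + 3.255 = 4.9712 kbar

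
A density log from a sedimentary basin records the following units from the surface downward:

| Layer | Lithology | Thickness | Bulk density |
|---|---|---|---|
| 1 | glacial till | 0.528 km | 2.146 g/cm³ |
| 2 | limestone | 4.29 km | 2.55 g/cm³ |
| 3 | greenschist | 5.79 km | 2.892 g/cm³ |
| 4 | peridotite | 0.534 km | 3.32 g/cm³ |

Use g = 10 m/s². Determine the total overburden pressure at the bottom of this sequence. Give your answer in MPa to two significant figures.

310 MPa

glacial till: 2146 kg/m³ × 10 m/s² × 528 m = 1.133×10^7 Pa = 11.33 MPa
limestone: 2550 kg/m³ × 10 m/s² × 4290 m = 1.094×10^8 Pa = 109.4 MPa
greenschist: 2892 kg/m³ × 10 m/s² × 5790 m = 1.674×10^8 Pa = 167.4 MPa
peridotite: 3320 kg/m³ × 10 m/s² × 534 m = 1.773×10^7 Pa = 17.73 MPa
Total = 11.33 + 109.4 + 167.4 + 17.73 = 305.90 MPa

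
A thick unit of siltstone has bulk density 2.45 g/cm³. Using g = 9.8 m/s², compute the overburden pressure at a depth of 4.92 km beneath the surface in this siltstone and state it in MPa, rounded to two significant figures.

siltstone: 2450 kg/m³ × 9.8 m/s² × 4920 m = 1.181×10^8 Pa = 118.1 MPa

120 MPa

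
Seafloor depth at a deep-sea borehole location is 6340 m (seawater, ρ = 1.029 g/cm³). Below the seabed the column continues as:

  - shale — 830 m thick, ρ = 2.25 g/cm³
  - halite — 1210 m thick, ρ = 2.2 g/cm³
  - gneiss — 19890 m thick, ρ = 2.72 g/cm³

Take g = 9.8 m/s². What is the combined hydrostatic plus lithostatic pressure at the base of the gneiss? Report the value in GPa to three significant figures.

0.639 GPa

seawater: 1029 kg/m³ × 9.8 m/s² × 6340 m = 6.393×10^7 Pa = 0.06393 GPa
shale: 2250 kg/m³ × 9.8 m/s² × 830 m = 1.830×10^7 Pa = 0.01830 GPa
halite: 2200 kg/m³ × 9.8 m/s² × 1210 m = 2.609×10^7 Pa = 0.02609 GPa
gneiss: 2720 kg/m³ × 9.8 m/s² × 19890 m = 5.302×10^8 Pa = 0.5302 GPa
Total = 0.06393 + 0.01830 + 0.02609 + 0.5302 = 0.63851 GPa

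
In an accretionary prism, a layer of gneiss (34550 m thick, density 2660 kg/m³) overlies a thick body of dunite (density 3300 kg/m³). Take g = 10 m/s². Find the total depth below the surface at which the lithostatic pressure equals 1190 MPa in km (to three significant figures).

42.8 km

Pressure at base of upper layers: 2660×10×34550 = 9.190×10^8 Pa = 919.0 MPa
Remaining pressure to be supplied by dunite: 1.190×10^9 − 9.190×10^8 = 2.710×10^8 Pa
Additional depth in dunite = 2.710×10^8 Pa / (3300 kg/m³ × 10 m/s²) = 8211.2 m
Total depth = 34550 m + 8211.2 m = 42761 m
= 42.761 km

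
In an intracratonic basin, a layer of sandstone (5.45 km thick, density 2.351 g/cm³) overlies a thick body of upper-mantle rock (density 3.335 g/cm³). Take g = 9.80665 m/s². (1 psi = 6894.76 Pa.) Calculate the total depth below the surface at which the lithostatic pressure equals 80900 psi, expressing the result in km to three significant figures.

18.7 km

Pressure at base of upper layers: 2351×9.80665×5450 = 1.257×10^8 Pa = 18224 psi
Remaining pressure to be supplied by upper-mantle rock: 5.578×10^8 − 1.257×10^8 = 4.321×10^8 Pa
Additional depth in upper-mantle rock = 4.321×10^8 Pa / (3335 kg/m³ × 9.80665 m/s²) = 13213 m
Total depth = 5450 m + 13213 m = 18663 m
= 18.663 km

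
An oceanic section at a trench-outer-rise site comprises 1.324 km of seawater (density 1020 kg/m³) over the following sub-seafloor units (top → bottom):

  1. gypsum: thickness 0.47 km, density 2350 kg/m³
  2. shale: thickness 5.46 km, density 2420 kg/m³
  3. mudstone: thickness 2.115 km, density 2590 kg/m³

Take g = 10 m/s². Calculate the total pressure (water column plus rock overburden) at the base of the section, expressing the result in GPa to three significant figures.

0.211 GPa

seawater: 1020 kg/m³ × 10 m/s² × 1324 m = 1.350×10^7 Pa = 0.01350 GPa
gypsum: 2350 kg/m³ × 10 m/s² × 470 m = 1.105×10^7 Pa = 0.01104 GPa
shale: 2420 kg/m³ × 10 m/s² × 5460 m = 1.321×10^8 Pa = 0.1321 GPa
mudstone: 2590 kg/m³ × 10 m/s² × 2115 m = 5.478×10^7 Pa = 0.05478 GPa
Total = 0.01350 + 0.01104 + 0.1321 + 0.05478 = 0.21146 GPa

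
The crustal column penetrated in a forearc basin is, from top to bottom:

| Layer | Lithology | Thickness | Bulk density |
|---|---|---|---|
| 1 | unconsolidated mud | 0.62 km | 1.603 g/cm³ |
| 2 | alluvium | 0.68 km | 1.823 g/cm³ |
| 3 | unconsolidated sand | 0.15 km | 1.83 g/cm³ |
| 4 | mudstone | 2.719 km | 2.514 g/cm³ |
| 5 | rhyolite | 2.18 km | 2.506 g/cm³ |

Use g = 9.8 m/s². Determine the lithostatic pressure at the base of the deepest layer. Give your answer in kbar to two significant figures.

1.5 kbar

unconsolidated mud: 1603 kg/m³ × 9.8 m/s² × 620 m = 9.740×10^6 Pa = 0.09740 kbar
alluvium: 1823 kg/m³ × 9.8 m/s² × 680 m = 1.215×10^7 Pa = 0.1215 kbar
unconsolidated sand: 1830 kg/m³ × 9.8 m/s² × 150 m = 2.690×10^6 Pa = 0.02690 kbar
mudstone: 2514 kg/m³ × 9.8 m/s² × 2719 m = 6.699×10^7 Pa = 0.6699 kbar
rhyolite: 2506 kg/m³ × 9.8 m/s² × 2180 m = 5.354×10^7 Pa = 0.5354 kbar
Total = 0.09740 + 0.1215 + 0.02690 + 0.6699 + 0.5354 = 1.4511 kbar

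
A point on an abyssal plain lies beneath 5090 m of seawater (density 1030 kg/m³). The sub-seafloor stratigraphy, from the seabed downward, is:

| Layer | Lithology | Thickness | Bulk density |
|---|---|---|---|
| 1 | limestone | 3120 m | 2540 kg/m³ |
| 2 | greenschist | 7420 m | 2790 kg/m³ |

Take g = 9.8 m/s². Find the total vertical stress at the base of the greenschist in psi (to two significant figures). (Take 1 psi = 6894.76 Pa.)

seawater: 1030 kg/m³ × 9.8 m/s² × 5090 m = 5.138×10^7 Pa = 7452 psi
limestone: 2540 kg/m³ × 9.8 m/s² × 3120 m = 7.766×10^7 Pa = 11264 psi
greenschist: 2790 kg/m³ × 9.8 m/s² × 7420 m = 2.029×10^8 Pa = 29425 psi
Total = 7452 + 11264 + 29425 = 48141 psi

48000 psi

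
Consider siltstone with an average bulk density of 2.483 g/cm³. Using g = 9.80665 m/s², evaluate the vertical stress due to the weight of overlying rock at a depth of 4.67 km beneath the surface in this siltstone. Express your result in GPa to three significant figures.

0.114 GPa

siltstone: 2483 kg/m³ × 9.80665 m/s² × 4670 m = 1.137×10^8 Pa = 0.1137 GPa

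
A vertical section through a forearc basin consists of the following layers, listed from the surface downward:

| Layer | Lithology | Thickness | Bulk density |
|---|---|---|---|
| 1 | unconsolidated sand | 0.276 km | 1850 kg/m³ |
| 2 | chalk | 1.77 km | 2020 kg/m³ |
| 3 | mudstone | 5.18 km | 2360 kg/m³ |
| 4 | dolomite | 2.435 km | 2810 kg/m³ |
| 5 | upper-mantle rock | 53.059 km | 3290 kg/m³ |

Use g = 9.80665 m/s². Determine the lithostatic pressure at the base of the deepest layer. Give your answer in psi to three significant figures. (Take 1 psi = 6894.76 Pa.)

unconsolidated sand: 1850 kg/m³ × 9.80665 m/s² × 276 m = 5.007×10^6 Pa = 726.2 psi
chalk: 2020 kg/m³ × 9.80665 m/s² × 1770 m = 3.506×10^7 Pa = 5085 psi
mudstone: 2360 kg/m³ × 9.80665 m/s² × 5180 m = 1.199×10^8 Pa = 17388 psi
dolomite: 2810 kg/m³ × 9.80665 m/s² × 2435 m = 6.710×10^7 Pa = 9732 psi
upper-mantle rock: 3290 kg/m³ × 9.80665 m/s² × 53059 m = 1.712×10^9 Pa = 2.483×10^5 psi
Total = 726.2 + 5085 + 17388 + 9732 + 2.483×10^5 = 2.8122×10^5 psi

281000 psi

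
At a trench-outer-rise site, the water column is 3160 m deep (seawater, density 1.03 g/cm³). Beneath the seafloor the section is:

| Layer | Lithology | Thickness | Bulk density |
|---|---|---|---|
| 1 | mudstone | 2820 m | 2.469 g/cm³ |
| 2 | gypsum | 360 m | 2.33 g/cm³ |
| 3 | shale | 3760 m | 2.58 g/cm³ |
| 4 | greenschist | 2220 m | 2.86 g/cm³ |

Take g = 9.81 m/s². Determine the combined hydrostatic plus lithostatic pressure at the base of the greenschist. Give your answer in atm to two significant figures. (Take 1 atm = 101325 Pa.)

2600 atm

seawater: 1030 kg/m³ × 9.81 m/s² × 3160 m = 3.193×10^7 Pa = 315.1 atm
mudstone: 2469 kg/m³ × 9.81 m/s² × 2820 m = 6.830×10^7 Pa = 674.1 atm
gypsum: 2330 kg/m³ × 9.81 m/s² × 360 m = 8.229×10^6 Pa = 81.21 atm
shale: 2580 kg/m³ × 9.81 m/s² × 3760 m = 9.516×10^7 Pa = 939.2 atm
greenschist: 2860 kg/m³ × 9.81 m/s² × 2220 m = 6.229×10^7 Pa = 614.7 atm
Total = 315.1 + 674.1 + 81.21 + 939.2 + 614.7 = 2624.3 atm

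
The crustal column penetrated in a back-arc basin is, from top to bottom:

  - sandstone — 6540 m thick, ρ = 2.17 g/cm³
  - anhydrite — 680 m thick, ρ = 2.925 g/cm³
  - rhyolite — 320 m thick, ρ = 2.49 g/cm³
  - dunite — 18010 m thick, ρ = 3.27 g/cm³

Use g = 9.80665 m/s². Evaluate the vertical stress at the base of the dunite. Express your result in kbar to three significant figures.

7.44 kbar

sandstone: 2170 kg/m³ × 9.80665 m/s² × 6540 m = 1.392×10^8 Pa = 1.392 kbar
anhydrite: 2925 kg/m³ × 9.80665 m/s² × 680 m = 1.951×10^7 Pa = 0.1951 kbar
rhyolite: 2490 kg/m³ × 9.80665 m/s² × 320 m = 7.814×10^6 Pa = 0.07814 kbar
dunite: 3270 kg/m³ × 9.80665 m/s² × 18010 m = 5.775×10^8 Pa = 5.775 kbar
Total = 1.392 + 0.1951 + 0.07814 + 5.775 = 7.4403 kbar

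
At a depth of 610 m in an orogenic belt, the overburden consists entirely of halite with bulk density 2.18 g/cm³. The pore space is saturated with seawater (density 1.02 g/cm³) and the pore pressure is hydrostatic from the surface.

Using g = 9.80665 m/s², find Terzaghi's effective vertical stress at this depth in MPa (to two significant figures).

Overburden (lithostatic) stress σ_v:
halite: 2180 kg/m³ × 9.80665 m/s² × 610 m = 1.304×10^7 Pa = 13.04 MPa
Pore pressure P_p = 1020 kg/m³ × 9.80665 m/s² × 610 m = 6.102×10^6 Pa = 6.102 MPa
Effective stress σ' = σ_v − P_p = 13.04 − 6.102 = 6.9392 MPa

6.9 MPa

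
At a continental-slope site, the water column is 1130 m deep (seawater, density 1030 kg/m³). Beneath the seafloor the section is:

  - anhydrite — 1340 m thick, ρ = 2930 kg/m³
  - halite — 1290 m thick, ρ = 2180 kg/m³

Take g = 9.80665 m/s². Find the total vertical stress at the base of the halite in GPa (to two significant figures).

seawater: 1030 kg/m³ × 9.80665 m/s² × 1130 m = 1.141×10^7 Pa = 0.01141 GPa
anhydrite: 2930 kg/m³ × 9.80665 m/s² × 1340 m = 3.850×10^7 Pa = 0.03850 GPa
halite: 2180 kg/m³ × 9.80665 m/s² × 1290 m = 2.758×10^7 Pa = 0.02758 GPa
Total = 0.01141 + 0.03850 + 0.02758 = 0.077495 GPa

0.077 GPa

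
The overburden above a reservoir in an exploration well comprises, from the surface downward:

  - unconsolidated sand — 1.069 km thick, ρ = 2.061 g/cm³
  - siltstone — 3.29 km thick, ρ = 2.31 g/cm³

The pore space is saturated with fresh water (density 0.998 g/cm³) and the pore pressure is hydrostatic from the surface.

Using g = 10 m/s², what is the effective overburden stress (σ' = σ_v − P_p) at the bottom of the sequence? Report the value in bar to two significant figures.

550 bar

Overburden (lithostatic) stress σ_v:
unconsolidated sand: 2061 kg/m³ × 10 m/s² × 1069 m = 2.203×10^7 Pa = 22.03 MPa
siltstone: 2310 kg/m³ × 10 m/s² × 3290 m = 7.600×10^7 Pa = 76.00 MPa
Total = 22.03 + 76.00 = 98.031 MPa
Pore pressure P_p = 998 kg/m³ × 10 m/s² × 4359 m = 4.350×10^7 Pa = 43.50 MPa
Effective stress σ' = σ_v − P_p = 98.03 − 43.50 = 54.528 MPa = 545.28 bar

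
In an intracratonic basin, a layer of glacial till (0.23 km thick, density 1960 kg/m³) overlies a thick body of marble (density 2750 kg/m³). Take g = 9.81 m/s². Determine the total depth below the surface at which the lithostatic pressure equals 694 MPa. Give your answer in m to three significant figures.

25800 m

Pressure at base of upper layers: 1960×9.81×230 = 4.422×10^6 Pa = 4.422 MPa
Remaining pressure to be supplied by marble: 6.940×10^8 − 4.422×10^6 = 6.896×10^8 Pa
Additional depth in marble = 6.896×10^8 Pa / (2750 kg/m³ × 9.81 m/s²) = 25561 m
Total depth = 230 m + 25561 m = 25791 m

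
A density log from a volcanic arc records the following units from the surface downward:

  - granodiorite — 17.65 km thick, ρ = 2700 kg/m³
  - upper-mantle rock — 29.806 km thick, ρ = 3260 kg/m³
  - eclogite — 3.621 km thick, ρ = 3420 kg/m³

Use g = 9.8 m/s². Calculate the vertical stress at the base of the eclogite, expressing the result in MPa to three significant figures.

granodiorite: 2700 kg/m³ × 9.8 m/s² × 17650 m = 4.670×10^8 Pa = 467.0 MPa
upper-mantle rock: 3260 kg/m³ × 9.8 m/s² × 29806 m = 9.522×10^8 Pa = 952.2 MPa
eclogite: 3420 kg/m³ × 9.8 m/s² × 3621 m = 1.214×10^8 Pa = 121.4 MPa
Total = 467.0 + 952.2 + 121.4 = 1540.6 MPa

1540 MPa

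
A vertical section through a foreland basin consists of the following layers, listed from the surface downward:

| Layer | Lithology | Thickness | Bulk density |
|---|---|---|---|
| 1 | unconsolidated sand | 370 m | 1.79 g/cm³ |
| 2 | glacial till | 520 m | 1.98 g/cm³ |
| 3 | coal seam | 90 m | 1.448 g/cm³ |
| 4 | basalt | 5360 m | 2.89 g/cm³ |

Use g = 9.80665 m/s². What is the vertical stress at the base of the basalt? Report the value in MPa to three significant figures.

170 MPa

unconsolidated sand: 1790 kg/m³ × 9.80665 m/s² × 370 m = 6.495×10^6 Pa = 6.495 MPa
glacial till: 1980 kg/m³ × 9.80665 m/s² × 520 m = 1.010×10^7 Pa = 10.10 MPa
coal seam: 1448 kg/m³ × 9.80665 m/s² × 90 m = 1.278×10^6 Pa = 1.278 MPa
basalt: 2890 kg/m³ × 9.80665 m/s² × 5360 m = 1.519×10^8 Pa = 151.9 MPa
Total = 6.495 + 10.10 + 1.278 + 151.9 = 169.78 MPa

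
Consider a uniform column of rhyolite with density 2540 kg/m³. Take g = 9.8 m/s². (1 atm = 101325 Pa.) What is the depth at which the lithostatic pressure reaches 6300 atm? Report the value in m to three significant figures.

h = P/(ρg) = 6300 atm / (2540 kg/m³ × 9.8 m/s²) = 6.383×10^8 Pa / 24892 Pa/m = 25645 m

25600 m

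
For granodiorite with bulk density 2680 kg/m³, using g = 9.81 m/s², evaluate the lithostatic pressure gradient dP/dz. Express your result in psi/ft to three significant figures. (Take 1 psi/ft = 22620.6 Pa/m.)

1.16 psi/ft

dP/dz = ρg = 2680 kg/m³ × 9.81 m/s² = 26291 Pa/m
= 26291 Pa/m × (1 psi/ft / 22621 Pa/m) = 1.1623 psi/ft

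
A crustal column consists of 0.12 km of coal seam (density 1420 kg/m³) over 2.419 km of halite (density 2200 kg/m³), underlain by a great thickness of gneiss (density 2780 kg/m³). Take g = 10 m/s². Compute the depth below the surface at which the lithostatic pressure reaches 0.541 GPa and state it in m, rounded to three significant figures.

20000 m

Pressure at base of upper layers: 1420×10×120 + 2200×10×2419 = 5.492×10^7 Pa = 0.05492 GPa
Remaining pressure to be supplied by gneiss: 5.410×10^8 − 5.492×10^7 = 4.861×10^8 Pa
Additional depth in gneiss = 4.861×10^8 Pa / (2780 kg/m³ × 10 m/s²) = 17485 m
Total depth = 2539 m + 17485 m = 20024 m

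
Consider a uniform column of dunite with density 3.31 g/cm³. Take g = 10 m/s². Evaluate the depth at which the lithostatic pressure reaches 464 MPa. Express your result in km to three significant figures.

h = P/(ρg) = 464 MPa / (3310 kg/m³ × 10 m/s²) = 4.640×10^8 Pa / 33100 Pa/m = 14018 m
= 14.018 km

14.0 km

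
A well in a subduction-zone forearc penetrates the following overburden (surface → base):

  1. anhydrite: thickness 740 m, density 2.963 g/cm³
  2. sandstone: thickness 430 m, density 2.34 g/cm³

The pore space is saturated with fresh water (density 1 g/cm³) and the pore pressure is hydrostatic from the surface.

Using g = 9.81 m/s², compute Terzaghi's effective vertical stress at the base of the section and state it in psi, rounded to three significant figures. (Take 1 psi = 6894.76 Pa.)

Overburden (lithostatic) stress σ_v:
anhydrite: 2963 kg/m³ × 9.81 m/s² × 740 m = 2.151×10^7 Pa = 21.51 MPa
sandstone: 2340 kg/m³ × 9.81 m/s² × 430 m = 9.871×10^6 Pa = 9.871 MPa
Total = 21.51 + 9.871 = 31.380 MPa
Pore pressure P_p = 1000 kg/m³ × 9.81 m/s² × 1170 m = 1.148×10^7 Pa = 11.48 MPa
Effective stress σ' = σ_v − P_p = 31.38 − 11.48 = 19.903 MPa = 2886.6 psi

2890 psi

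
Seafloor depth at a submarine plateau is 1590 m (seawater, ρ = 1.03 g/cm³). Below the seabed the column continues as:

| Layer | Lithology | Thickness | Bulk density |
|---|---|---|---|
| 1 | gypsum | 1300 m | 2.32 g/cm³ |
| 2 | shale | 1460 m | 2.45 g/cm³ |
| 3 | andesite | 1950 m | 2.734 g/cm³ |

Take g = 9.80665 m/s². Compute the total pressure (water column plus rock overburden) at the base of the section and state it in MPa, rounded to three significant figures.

seawater: 1030 kg/m³ × 9.80665 m/s² × 1590 m = 1.606×10^7 Pa = 16.06 MPa
gypsum: 2320 kg/m³ × 9.80665 m/s² × 1300 m = 2.958×10^7 Pa = 29.58 MPa
shale: 2450 kg/m³ × 9.80665 m/s² × 1460 m = 3.508×10^7 Pa = 35.08 MPa
andesite: 2734 kg/m³ × 9.80665 m/s² × 1950 m = 5.228×10^7 Pa = 52.28 MPa
Total = 16.06 + 29.58 + 35.08 + 52.28 = 133.00 MPa

133 MPa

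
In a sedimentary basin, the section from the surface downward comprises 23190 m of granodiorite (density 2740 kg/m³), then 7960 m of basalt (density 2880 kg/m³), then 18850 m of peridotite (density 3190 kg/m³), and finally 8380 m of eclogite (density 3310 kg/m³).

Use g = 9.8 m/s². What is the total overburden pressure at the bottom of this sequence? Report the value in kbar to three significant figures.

17.1 kbar

granodiorite: 2740 kg/m³ × 9.8 m/s² × 23190 m = 6.227×10^8 Pa = 6.227 kbar
basalt: 2880 kg/m³ × 9.8 m/s² × 7960 m = 2.247×10^8 Pa = 2.247 kbar
peridotite: 3190 kg/m³ × 9.8 m/s² × 18850 m = 5.893×10^8 Pa = 5.893 kbar
eclogite: 3310 kg/m³ × 9.8 m/s² × 8380 m = 2.718×10^8 Pa = 2.718 kbar
Total = 6.227 + 2.247 + 5.893 + 2.718 = 17.085 kbar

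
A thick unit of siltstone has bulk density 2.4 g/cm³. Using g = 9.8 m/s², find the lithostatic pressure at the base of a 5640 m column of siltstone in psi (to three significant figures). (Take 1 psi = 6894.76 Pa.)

19200 psi

siltstone: 2400 kg/m³ × 9.8 m/s² × 5640 m = 1.327×10^8 Pa = 19240 psi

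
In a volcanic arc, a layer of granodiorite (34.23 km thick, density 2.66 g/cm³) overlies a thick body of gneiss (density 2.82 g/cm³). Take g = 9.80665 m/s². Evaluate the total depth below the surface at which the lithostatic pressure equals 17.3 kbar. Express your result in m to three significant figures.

Pressure at base of upper layers: 2660×9.80665×34230 = 8.929×10^8 Pa = 8.929 kbar
Remaining pressure to be supplied by gneiss: 1.730×10^9 − 8.929×10^8 = 8.371×10^8 Pa
Additional depth in gneiss = 8.371×10^8 Pa / (2820 kg/m³ × 9.80665 m/s²) = 30269 m
Total depth = 34230 m + 30269 m = 64499 m

64500 m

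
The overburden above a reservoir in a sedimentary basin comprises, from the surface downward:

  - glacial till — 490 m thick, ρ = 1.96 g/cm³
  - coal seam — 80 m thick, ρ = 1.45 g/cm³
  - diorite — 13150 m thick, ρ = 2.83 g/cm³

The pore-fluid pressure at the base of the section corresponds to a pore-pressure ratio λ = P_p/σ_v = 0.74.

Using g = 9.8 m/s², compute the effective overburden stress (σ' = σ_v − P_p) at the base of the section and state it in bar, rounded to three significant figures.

Overburden (lithostatic) stress σ_v:
glacial till: 1960 kg/m³ × 9.8 m/s² × 490 m = 9.412×10^6 Pa = 9.412 MPa
coal seam: 1450 kg/m³ × 9.8 m/s² × 80 m = 1.137×10^6 Pa = 1.137 MPa
diorite: 2830 kg/m³ × 9.8 m/s² × 13150 m = 3.647×10^8 Pa = 364.7 MPa
Total = 9.412 + 1.137 + 364.7 = 375.25 MPa
Pore pressure P_p = λ·σ_v = 0.74 × 375.3 MPa = 277.7 MPa
Effective stress σ' = σ_v − P_p = 375.3 − 277.7 = 97.565 MPa = 975.65 bar

976 bar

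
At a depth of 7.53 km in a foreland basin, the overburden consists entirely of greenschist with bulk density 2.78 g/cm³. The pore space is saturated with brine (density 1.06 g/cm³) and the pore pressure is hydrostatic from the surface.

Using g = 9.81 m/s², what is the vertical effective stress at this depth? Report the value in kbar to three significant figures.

Overburden (lithostatic) stress σ_v:
greenschist: 2780 kg/m³ × 9.81 m/s² × 7530 m = 2.054×10^8 Pa = 205.4 MPa
Pore pressure P_p = 1060 kg/m³ × 9.81 m/s² × 7530 m = 7.830×10^7 Pa = 78.30 MPa
Effective stress σ' = σ_v − P_p = 205.4 − 78.30 = 127.06 MPa = 1.2706 kbar

1.27 kbar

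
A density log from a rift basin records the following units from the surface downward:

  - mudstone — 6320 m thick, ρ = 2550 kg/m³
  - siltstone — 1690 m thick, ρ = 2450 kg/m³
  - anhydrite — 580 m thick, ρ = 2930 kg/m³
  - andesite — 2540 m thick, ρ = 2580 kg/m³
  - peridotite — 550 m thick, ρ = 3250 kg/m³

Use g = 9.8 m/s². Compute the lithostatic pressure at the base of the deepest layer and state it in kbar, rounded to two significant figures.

mudstone: 2550 kg/m³ × 9.8 m/s² × 6320 m = 1.579×10^8 Pa = 1.579 kbar
siltstone: 2450 kg/m³ × 9.8 m/s² × 1690 m = 4.058×10^7 Pa = 0.4058 kbar
anhydrite: 2930 kg/m³ × 9.8 m/s² × 580 m = 1.665×10^7 Pa = 0.1665 kbar
andesite: 2580 kg/m³ × 9.8 m/s² × 2540 m = 6.422×10^7 Pa = 0.6422 kbar
peridotite: 3250 kg/m³ × 9.8 m/s² × 550 m = 1.752×10^7 Pa = 0.1752 kbar
Total = 1.579 + 0.4058 + 0.1665 + 0.6422 + 0.1752 = 2.9691 kbar

3.0 kbar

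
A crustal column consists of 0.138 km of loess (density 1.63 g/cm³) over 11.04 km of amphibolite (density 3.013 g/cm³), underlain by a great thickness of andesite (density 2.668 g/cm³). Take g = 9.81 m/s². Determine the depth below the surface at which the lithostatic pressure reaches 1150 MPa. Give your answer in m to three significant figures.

Pressure at base of upper layers: 1630×9.81×138 + 3013×9.81×11040 = 3.285×10^8 Pa = 328.5 MPa
Remaining pressure to be supplied by andesite: 1.150×10^9 − 3.285×10^8 = 8.215×10^8 Pa
Additional depth in andesite = 8.215×10^8 Pa / (2668 kg/m³ × 9.81 m/s²) = 31386 m
Total depth = 11178 m + 31386 m = 42564 m

42600 m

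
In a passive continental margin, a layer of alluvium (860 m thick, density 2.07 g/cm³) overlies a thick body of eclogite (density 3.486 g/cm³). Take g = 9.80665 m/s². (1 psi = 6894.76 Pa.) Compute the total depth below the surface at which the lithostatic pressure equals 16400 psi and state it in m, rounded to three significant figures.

Pressure at base of upper layers: 2070×9.80665×860 = 1.746×10^7 Pa = 2532 psi
Remaining pressure to be supplied by eclogite: 1.131×10^8 − 1.746×10^7 = 9.562×10^7 Pa
Additional depth in eclogite = 9.562×10^7 Pa / (3486 kg/m³ × 9.80665 m/s²) = 2796.9 m
Total depth = 860 m + 2796.9 m = 3656.9 m

3660 m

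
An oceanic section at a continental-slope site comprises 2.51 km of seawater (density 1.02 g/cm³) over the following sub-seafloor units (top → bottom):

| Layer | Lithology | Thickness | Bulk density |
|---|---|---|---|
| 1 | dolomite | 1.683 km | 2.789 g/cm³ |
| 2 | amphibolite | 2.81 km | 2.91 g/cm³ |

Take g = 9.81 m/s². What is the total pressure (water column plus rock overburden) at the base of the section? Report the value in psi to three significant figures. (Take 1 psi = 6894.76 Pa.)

seawater: 1020 kg/m³ × 9.81 m/s² × 2510 m = 2.512×10^7 Pa = 3643 psi
dolomite: 2789 kg/m³ × 9.81 m/s² × 1683 m = 4.605×10^7 Pa = 6679 psi
amphibolite: 2910 kg/m³ × 9.81 m/s² × 2810 m = 8.022×10^7 Pa = 11635 psi
Total = 3643 + 6679 + 11635 = 21956 psi

22000 psi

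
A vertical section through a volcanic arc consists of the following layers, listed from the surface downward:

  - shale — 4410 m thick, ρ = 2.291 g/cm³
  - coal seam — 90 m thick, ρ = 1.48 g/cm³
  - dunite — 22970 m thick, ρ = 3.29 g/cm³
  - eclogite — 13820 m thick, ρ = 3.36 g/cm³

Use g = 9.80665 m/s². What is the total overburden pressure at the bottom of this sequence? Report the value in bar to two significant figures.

shale: 2291 kg/m³ × 9.80665 m/s² × 4410 m = 9.908×10^7 Pa = 990.8 bar
coal seam: 1480 kg/m³ × 9.80665 m/s² × 90 m = 1.306×10^6 Pa = 13.06 bar
dunite: 3290 kg/m³ × 9.80665 m/s² × 22970 m = 7.411×10^8 Pa = 7411 bar
eclogite: 3360 kg/m³ × 9.80665 m/s² × 13820 m = 4.554×10^8 Pa = 4554 bar
Total = 990.8 + 13.06 + 7411 + 4554 = 12969 bar

13000 bar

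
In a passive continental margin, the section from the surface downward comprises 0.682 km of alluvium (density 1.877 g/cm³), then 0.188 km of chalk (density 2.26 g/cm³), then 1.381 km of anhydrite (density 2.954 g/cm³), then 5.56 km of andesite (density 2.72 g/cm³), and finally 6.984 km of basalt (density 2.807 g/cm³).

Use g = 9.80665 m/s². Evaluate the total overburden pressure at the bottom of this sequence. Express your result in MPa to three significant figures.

alluvium: 1877 kg/m³ × 9.80665 m/s² × 682 m = 1.255×10^7 Pa = 12.55 MPa
chalk: 2260 kg/m³ × 9.80665 m/s² × 188 m = 4.167×10^6 Pa = 4.167 MPa
anhydrite: 2954 kg/m³ × 9.80665 m/s² × 1381 m = 4.001×10^7 Pa = 40.01 MPa
andesite: 2720 kg/m³ × 9.80665 m/s² × 5560 m = 1.483×10^8 Pa = 148.3 MPa
basalt: 2807 kg/m³ × 9.80665 m/s² × 6984 m = 1.923×10^8 Pa = 192.3 MPa
Total = 12.55 + 4.167 + 40.01 + 148.3 + 192.3 = 397.28 MPa

397 MPa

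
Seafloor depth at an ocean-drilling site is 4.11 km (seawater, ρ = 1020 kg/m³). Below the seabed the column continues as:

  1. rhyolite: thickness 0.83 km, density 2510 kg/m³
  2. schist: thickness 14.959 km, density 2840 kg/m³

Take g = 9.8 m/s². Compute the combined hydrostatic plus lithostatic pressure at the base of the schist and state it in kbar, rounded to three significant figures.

4.78 kbar

seawater: 1020 kg/m³ × 9.8 m/s² × 4110 m = 4.108×10^7 Pa = 0.4108 kbar
rhyolite: 2510 kg/m³ × 9.8 m/s² × 830 m = 2.042×10^7 Pa = 0.2042 kbar
schist: 2840 kg/m³ × 9.8 m/s² × 14959 m = 4.163×10^8 Pa = 4.163 kbar
Total = 0.4108 + 0.2042 + 4.163 = 4.7784 kbar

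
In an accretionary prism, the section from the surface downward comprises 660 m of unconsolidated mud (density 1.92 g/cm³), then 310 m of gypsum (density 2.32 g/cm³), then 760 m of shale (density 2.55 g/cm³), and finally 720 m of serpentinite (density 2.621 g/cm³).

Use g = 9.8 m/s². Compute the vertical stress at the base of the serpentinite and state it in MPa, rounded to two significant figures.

unconsolidated mud: 1920 kg/m³ × 9.8 m/s² × 660 m = 1.242×10^7 Pa = 12.42 MPa
gypsum: 2320 kg/m³ × 9.8 m/s² × 310 m = 7.048×10^6 Pa = 7.048 MPa
shale: 2550 kg/m³ × 9.8 m/s² × 760 m = 1.899×10^7 Pa = 18.99 MPa
serpentinite: 2621 kg/m³ × 9.8 m/s² × 720 m = 1.849×10^7 Pa = 18.49 MPa
Total = 12.42 + 7.048 + 18.99 + 18.49 = 56.953 MPa

57 MPa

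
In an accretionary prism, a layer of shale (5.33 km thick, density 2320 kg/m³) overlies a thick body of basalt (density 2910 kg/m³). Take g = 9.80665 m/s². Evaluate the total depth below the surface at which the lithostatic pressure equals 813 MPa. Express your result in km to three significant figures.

29.6 km

Pressure at base of upper layers: 2320×9.80665×5330 = 1.213×10^8 Pa = 121.3 MPa
Remaining pressure to be supplied by basalt: 8.130×10^8 − 1.213×10^8 = 6.917×10^8 Pa
Additional depth in basalt = 6.917×10^8 Pa / (2910 kg/m³ × 9.80665 m/s²) = 24240 m
Total depth = 5330 m + 24240 m = 29570 m
= 29.570 km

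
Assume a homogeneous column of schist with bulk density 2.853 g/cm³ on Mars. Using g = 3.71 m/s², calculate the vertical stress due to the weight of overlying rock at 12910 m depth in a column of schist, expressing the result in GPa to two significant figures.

schist: 2853 kg/m³ × 3.71 m/s² × 12910 m = 1.366×10^8 Pa = 0.1366 GPa

0.14 GPa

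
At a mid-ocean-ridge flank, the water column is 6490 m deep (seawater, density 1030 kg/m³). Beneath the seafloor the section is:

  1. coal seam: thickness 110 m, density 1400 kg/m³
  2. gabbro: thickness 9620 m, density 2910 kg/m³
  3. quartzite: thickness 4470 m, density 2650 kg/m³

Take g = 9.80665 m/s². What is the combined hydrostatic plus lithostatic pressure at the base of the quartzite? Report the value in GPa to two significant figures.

seawater: 1030 kg/m³ × 9.80665 m/s² × 6490 m = 6.555×10^7 Pa = 0.06555 GPa
coal seam: 1400 kg/m³ × 9.80665 m/s² × 110 m = 1.510×10^6 Pa = 1.510×10^-3 GPa
gabbro: 2910 kg/m³ × 9.80665 m/s² × 9620 m = 2.745×10^8 Pa = 0.2745 GPa
quartzite: 2650 kg/m³ × 9.80665 m/s² × 4470 m = 1.162×10^8 Pa = 0.1162 GPa
Total = 0.06555 + 1.510×10^-3 + 0.2745 + 0.1162 = 0.45776 GPa

0.46 GPa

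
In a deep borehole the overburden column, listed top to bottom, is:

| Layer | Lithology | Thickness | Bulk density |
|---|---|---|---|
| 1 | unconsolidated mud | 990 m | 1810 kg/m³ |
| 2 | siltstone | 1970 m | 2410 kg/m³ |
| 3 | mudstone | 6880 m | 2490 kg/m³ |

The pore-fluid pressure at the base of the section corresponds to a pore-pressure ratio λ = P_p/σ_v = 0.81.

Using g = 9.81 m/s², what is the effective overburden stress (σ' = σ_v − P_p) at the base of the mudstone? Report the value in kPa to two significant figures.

Overburden (lithostatic) stress σ_v:
unconsolidated mud: 1810 kg/m³ × 9.81 m/s² × 990 m = 1.758×10^7 Pa = 17.58 MPa
siltstone: 2410 kg/m³ × 9.81 m/s² × 1970 m = 4.657×10^7 Pa = 46.57 MPa
mudstone: 2490 kg/m³ × 9.81 m/s² × 6880 m = 1.681×10^8 Pa = 168.1 MPa
Total = 17.58 + 46.57 + 168.1 = 232.21 MPa
Pore pressure P_p = λ·σ_v = 0.81 × 232.2 MPa = 188.1 MPa
Effective stress σ' = σ_v − P_p = 232.2 − 188.1 = 44.120 MPa = 44120 kPa

44000 kPa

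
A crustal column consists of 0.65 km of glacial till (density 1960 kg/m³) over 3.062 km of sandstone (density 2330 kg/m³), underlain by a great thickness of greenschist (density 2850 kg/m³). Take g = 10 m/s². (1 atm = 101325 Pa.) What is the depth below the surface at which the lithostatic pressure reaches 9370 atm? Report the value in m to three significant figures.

34100 m

Pressure at base of upper layers: 1960×10×650 + 2330×10×3062 = 8.408×10^7 Pa = 829.9 atm
Remaining pressure to be supplied by greenschist: 9.494×10^8 − 8.408×10^7 = 8.653×10^8 Pa
Additional depth in greenschist = 8.653×10^8 Pa / (2850 kg/m³ × 10 m/s²) = 30362 m
Total depth = 3712 m + 30362 m = 34074 m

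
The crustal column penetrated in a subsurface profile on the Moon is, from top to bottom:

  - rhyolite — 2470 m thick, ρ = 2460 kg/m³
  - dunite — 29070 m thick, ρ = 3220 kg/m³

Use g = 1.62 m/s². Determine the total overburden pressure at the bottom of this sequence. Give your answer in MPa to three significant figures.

161 MPa

rhyolite: 2460 kg/m³ × 1.62 m/s² × 2470 m = 9.843×10^6 Pa = 9.843 MPa
dunite: 3220 kg/m³ × 1.62 m/s² × 29070 m = 1.516×10^8 Pa = 151.6 MPa
Total = 9.843 + 151.6 = 161.48 MPa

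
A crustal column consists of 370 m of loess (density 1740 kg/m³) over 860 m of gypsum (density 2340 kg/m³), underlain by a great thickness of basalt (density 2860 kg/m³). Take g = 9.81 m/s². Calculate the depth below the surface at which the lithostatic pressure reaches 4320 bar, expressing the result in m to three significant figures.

15700 m

Pressure at base of upper layers: 1740×9.81×370 + 2340×9.81×860 = 2.606×10^7 Pa = 260.6 bar
Remaining pressure to be supplied by basalt: 4.320×10^8 − 2.606×10^7 = 4.059×10^8 Pa
Additional depth in basalt = 4.059×10^8 Pa / (2860 kg/m³ × 9.81 m/s²) = 14469 m
Total depth = 1230 m + 14469 m = 15699 m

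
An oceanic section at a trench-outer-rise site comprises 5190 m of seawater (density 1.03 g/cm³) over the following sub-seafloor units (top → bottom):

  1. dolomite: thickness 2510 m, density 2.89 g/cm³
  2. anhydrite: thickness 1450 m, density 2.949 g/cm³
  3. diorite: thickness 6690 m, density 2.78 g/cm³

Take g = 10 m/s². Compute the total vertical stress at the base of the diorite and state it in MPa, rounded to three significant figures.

seawater: 1030 kg/m³ × 10 m/s² × 5190 m = 5.346×10^7 Pa = 53.46 MPa
dolomite: 2890 kg/m³ × 10 m/s² × 2510 m = 7.254×10^7 Pa = 72.54 MPa
anhydrite: 2949 kg/m³ × 10 m/s² × 1450 m = 4.276×10^7 Pa = 42.76 MPa
diorite: 2780 kg/m³ × 10 m/s² × 6690 m = 1.860×10^8 Pa = 186.0 MPa
Total = 53.46 + 72.54 + 42.76 + 186.0 = 354.74 MPa

355 MPa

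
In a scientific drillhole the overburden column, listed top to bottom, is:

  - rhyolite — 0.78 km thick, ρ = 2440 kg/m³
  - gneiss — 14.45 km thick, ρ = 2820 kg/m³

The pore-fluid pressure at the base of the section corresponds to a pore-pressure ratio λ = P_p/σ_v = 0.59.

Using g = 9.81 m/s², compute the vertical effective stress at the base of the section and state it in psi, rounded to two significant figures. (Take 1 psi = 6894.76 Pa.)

25000 psi

Overburden (lithostatic) stress σ_v:
rhyolite: 2440 kg/m³ × 9.81 m/s² × 780 m = 1.867×10^7 Pa = 18.67 MPa
gneiss: 2820 kg/m³ × 9.81 m/s² × 14450 m = 3.997×10^8 Pa = 399.7 MPa
Total = 18.67 + 399.7 = 418.42 MPa
Pore pressure P_p = λ·σ_v = 0.59 × 418.4 MPa = 246.9 MPa
Effective stress σ' = σ_v − P_p = 418.4 − 246.9 = 171.55 MPa = 24881 psi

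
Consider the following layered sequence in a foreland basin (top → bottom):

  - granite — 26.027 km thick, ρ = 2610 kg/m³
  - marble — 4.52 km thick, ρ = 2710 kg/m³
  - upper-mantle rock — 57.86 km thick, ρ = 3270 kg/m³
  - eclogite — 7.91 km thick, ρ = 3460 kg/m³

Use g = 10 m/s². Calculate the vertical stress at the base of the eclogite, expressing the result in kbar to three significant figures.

granite: 2610 kg/m³ × 10 m/s² × 26027 m = 6.793×10^8 Pa = 6.793 kbar
marble: 2710 kg/m³ × 10 m/s² × 4520 m = 1.225×10^8 Pa = 1.225 kbar
upper-mantle rock: 3270 kg/m³ × 10 m/s² × 57860 m = 1.892×10^9 Pa = 18.92 kbar
eclogite: 3460 kg/m³ × 10 m/s² × 7910 m = 2.737×10^8 Pa = 2.737 kbar
Total = 6.793 + 1.225 + 18.92 + 2.737 = 29.675 kbar

29.7 kbar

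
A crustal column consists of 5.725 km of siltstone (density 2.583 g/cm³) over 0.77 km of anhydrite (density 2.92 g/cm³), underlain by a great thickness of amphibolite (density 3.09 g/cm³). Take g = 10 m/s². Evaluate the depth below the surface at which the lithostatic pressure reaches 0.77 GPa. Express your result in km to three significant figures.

25.9 km

Pressure at base of upper layers: 2583×10×5725 + 2920×10×770 = 1.704×10^8 Pa = 0.1704 GPa
Remaining pressure to be supplied by amphibolite: 7.700×10^8 − 1.704×10^8 = 5.996×10^8 Pa
Additional depth in amphibolite = 5.996×10^8 Pa / (3090 kg/m³ × 10 m/s²) = 19406 m
Total depth = 6495 m + 19406 m = 25901 m
= 25.901 km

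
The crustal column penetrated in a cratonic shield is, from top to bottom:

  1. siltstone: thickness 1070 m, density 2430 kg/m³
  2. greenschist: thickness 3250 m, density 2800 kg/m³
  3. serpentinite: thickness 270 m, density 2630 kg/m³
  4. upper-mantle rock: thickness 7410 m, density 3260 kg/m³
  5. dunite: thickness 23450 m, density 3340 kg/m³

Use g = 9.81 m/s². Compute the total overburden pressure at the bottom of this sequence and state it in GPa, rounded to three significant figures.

1.13 GPa

siltstone: 2430 kg/m³ × 9.81 m/s² × 1070 m = 2.551×10^7 Pa = 0.02551 GPa
greenschist: 2800 kg/m³ × 9.81 m/s² × 3250 m = 8.927×10^7 Pa = 0.08927 GPa
serpentinite: 2630 kg/m³ × 9.81 m/s² × 270 m = 6.966×10^6 Pa = 6.966×10^-3 GPa
upper-mantle rock: 3260 kg/m³ × 9.81 m/s² × 7410 m = 2.370×10^8 Pa = 0.2370 GPa
dunite: 3340 kg/m³ × 9.81 m/s² × 23450 m = 7.683×10^8 Pa = 0.7683 GPa
Total = 0.02551 + 0.08927 + 6.966×10^-3 + 0.2370 + 0.7683 = 1.1271 GPa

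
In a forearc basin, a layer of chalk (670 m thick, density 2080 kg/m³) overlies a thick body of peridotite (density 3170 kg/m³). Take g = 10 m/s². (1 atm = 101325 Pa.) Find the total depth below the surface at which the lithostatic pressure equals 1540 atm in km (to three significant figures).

5.15 km

Pressure at base of upper layers: 2080×10×670 = 1.394×10^7 Pa = 137.5 atm
Remaining pressure to be supplied by peridotite: 1.560×10^8 − 1.394×10^7 = 1.421×10^8 Pa
Additional depth in peridotite = 1.421×10^8 Pa / (3170 kg/m³ × 10 m/s²) = 4482.8 m
Total depth = 670 m + 4482.8 m = 5152.8 m
= 5.1528 km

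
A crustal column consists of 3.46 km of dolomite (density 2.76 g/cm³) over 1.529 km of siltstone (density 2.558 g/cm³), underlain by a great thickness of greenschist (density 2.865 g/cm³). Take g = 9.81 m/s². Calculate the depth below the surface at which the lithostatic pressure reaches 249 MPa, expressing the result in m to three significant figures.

Pressure at base of upper layers: 2760×9.81×3460 + 2558×9.81×1529 = 1.321×10^8 Pa = 132.1 MPa
Remaining pressure to be supplied by greenschist: 2.490×10^8 − 1.321×10^8 = 1.169×10^8 Pa
Additional depth in greenschist = 1.169×10^8 Pa / (2865 kg/m³ × 9.81 m/s²) = 4161.1 m
Total depth = 4989 m + 4161.1 m = 9150.1 m

9150 m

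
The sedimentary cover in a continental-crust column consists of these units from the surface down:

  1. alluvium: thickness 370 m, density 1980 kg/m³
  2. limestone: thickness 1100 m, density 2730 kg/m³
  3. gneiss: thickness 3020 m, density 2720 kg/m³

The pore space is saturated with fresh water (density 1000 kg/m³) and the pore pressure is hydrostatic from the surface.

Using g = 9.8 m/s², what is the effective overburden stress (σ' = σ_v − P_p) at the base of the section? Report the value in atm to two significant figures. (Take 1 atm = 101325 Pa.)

Overburden (lithostatic) stress σ_v:
alluvium: 1980 kg/m³ × 9.8 m/s² × 370 m = 7.179×10^6 Pa = 7.179 MPa
limestone: 2730 kg/m³ × 9.8 m/s² × 1100 m = 2.943×10^7 Pa = 29.43 MPa
gneiss: 2720 kg/m³ × 9.8 m/s² × 3020 m = 8.050×10^7 Pa = 80.50 MPa
Total = 7.179 + 29.43 + 80.50 = 117.11 MPa
Pore pressure P_p = 1000 kg/m³ × 9.8 m/s² × 4490 m = 4.400×10^7 Pa = 44.00 MPa
Effective stress σ' = σ_v − P_p = 117.1 − 44.00 = 73.108 MPa = 721.52 atm

720 atm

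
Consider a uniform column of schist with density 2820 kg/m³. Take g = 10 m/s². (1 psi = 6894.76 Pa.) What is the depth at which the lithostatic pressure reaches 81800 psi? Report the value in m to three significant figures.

20000 m

h = P/(ρg) = 81800 psi / (2820 kg/m³ × 10 m/s²) = 5.640×10^8 Pa / 28200 Pa/m = 20000 m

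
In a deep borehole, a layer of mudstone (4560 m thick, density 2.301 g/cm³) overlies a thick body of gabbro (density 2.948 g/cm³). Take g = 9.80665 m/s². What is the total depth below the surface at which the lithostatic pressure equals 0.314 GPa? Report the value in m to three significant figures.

11900 m

Pressure at base of upper layers: 2301×9.80665×4560 = 1.029×10^8 Pa = 0.1029 GPa
Remaining pressure to be supplied by gabbro: 3.140×10^8 − 1.029×10^8 = 2.111×10^8 Pa
Additional depth in gabbro = 2.111×10^8 Pa / (2948 kg/m³ × 9.80665 m/s²) = 7302.1 m
Total depth = 4560 m + 7302.1 m = 11862 m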